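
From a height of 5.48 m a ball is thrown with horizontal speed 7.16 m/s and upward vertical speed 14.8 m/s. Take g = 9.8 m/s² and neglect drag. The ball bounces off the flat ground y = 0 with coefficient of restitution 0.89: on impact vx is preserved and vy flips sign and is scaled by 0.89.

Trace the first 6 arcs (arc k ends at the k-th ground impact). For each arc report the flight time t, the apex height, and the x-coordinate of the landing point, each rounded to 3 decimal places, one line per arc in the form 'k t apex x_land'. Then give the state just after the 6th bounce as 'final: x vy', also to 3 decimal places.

Arc 1: start y=5.480, vy=14.800 → t=3.354, apex=16.656, x_land=24.014, impact vy=-18.068
  bounce: vy ← 0.89·18.068 = 16.080
Arc 2: start y=0.000, vy=16.080 → t=3.282, apex=13.193, x_land=47.511, impact vy=-16.080
  bounce: vy ← 0.89·16.080 = 14.312
Arc 3: start y=0.000, vy=14.312 → t=2.921, apex=10.450, x_land=68.423, impact vy=-14.312
  bounce: vy ← 0.89·14.312 = 12.737
Arc 4: start y=0.000, vy=12.737 → t=2.599, apex=8.277, x_land=87.035, impact vy=-12.737
  bounce: vy ← 0.89·12.737 = 11.336
Arc 5: start y=0.000, vy=11.336 → t=2.314, apex=6.557, x_land=103.600, impact vy=-11.336
  bounce: vy ← 0.89·11.336 = 10.089
Arc 6: start y=0.000, vy=10.089 → t=2.059, apex=5.193, x_land=118.343, impact vy=-10.089
  bounce: vy ← 0.89·10.089 = 8.979

1 3.354 16.656 24.014
2 3.282 13.193 47.511
3 2.921 10.450 68.423
4 2.599 8.277 87.035
5 2.314 6.557 103.600
6 2.059 5.193 118.343
final: 118.343 8.979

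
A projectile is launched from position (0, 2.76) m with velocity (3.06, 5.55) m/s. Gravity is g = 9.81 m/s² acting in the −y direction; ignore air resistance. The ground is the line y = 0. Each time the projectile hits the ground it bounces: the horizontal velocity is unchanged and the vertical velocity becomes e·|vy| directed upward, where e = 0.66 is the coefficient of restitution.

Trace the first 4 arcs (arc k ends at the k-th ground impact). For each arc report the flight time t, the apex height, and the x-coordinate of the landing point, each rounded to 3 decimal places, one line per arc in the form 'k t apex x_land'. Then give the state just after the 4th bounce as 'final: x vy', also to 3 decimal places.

1 1.505 4.330 4.606
2 1.240 1.886 8.401
3 0.819 0.822 10.906
4 0.540 0.358 12.559
final: 12.559 1.749

Arc 1: start y=2.760, vy=5.550 → t=1.505, apex=4.330, x_land=4.606, impact vy=-9.217
  bounce: vy ← 0.66·9.217 = 6.083
Arc 2: start y=0.000, vy=6.083 → t=1.240, apex=1.886, x_land=8.401, impact vy=-6.083
  bounce: vy ← 0.66·6.083 = 4.015
Arc 3: start y=0.000, vy=4.015 → t=0.819, apex=0.822, x_land=10.906, impact vy=-4.015
  bounce: vy ← 0.66·4.015 = 2.650
Arc 4: start y=0.000, vy=2.650 → t=0.540, apex=0.358, x_land=12.559, impact vy=-2.650
  bounce: vy ← 0.66·2.650 = 1.749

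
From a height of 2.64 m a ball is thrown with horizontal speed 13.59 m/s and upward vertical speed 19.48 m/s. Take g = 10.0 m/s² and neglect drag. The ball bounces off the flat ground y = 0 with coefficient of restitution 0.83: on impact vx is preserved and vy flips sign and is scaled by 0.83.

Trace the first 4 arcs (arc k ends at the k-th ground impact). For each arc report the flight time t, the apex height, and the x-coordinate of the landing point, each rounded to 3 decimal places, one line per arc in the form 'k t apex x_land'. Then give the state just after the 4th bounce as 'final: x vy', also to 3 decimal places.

1 4.027 21.614 54.728
2 3.451 14.890 101.632
3 2.865 10.257 140.562
4 2.378 7.066 172.874
final: 172.874 9.867

Arc 1: start y=2.640, vy=19.480 → t=4.027, apex=21.614, x_land=54.728, impact vy=-20.791
  bounce: vy ← 0.83·20.791 = 17.257
Arc 2: start y=0.000, vy=17.257 → t=3.451, apex=14.890, x_land=101.632, impact vy=-17.257
  bounce: vy ← 0.83·17.257 = 14.323
Arc 3: start y=0.000, vy=14.323 → t=2.865, apex=10.257, x_land=140.562, impact vy=-14.323
  bounce: vy ← 0.83·14.323 = 11.888
Arc 4: start y=0.000, vy=11.888 → t=2.378, apex=7.066, x_land=172.874, impact vy=-11.888
  bounce: vy ← 0.83·11.888 = 9.867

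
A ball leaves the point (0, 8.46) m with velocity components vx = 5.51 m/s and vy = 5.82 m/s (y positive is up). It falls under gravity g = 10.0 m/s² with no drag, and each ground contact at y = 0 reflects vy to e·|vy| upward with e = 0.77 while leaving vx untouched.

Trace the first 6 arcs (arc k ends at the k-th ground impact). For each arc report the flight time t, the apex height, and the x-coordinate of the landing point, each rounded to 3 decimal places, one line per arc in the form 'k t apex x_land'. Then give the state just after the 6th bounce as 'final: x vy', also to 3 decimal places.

1 2.007 10.154 11.059
2 2.195 6.020 23.151
3 1.690 3.569 32.462
4 1.301 2.116 39.631
5 1.002 1.255 45.151
6 0.771 0.744 49.402
final: 49.402 2.970

Arc 1: start y=8.460, vy=5.820 → t=2.007, apex=10.154, x_land=11.059, impact vy=-14.250
  bounce: vy ← 0.77·14.250 = 10.973
Arc 2: start y=0.000, vy=10.973 → t=2.195, apex=6.020, x_land=23.151, impact vy=-10.973
  bounce: vy ← 0.77·10.973 = 8.449
Arc 3: start y=0.000, vy=8.449 → t=1.690, apex=3.569, x_land=32.462, impact vy=-8.449
  bounce: vy ← 0.77·8.449 = 6.506
Arc 4: start y=0.000, vy=6.506 → t=1.301, apex=2.116, x_land=39.631, impact vy=-6.506
  bounce: vy ← 0.77·6.506 = 5.009
Arc 5: start y=0.000, vy=5.009 → t=1.002, apex=1.255, x_land=45.151, impact vy=-5.009
  bounce: vy ← 0.77·5.009 = 3.857
Arc 6: start y=0.000, vy=3.857 → t=0.771, apex=0.744, x_land=49.402, impact vy=-3.857
  bounce: vy ← 0.77·3.857 = 2.970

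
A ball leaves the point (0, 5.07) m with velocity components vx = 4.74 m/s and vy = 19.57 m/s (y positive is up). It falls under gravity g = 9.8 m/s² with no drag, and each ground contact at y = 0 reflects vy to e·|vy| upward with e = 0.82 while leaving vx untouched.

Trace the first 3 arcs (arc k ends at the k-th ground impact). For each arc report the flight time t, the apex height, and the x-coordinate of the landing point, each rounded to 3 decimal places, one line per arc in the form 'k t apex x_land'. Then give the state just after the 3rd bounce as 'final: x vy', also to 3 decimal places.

1 4.238 24.610 20.088
2 3.675 16.548 37.510
3 3.014 11.127 51.795
final: 51.795 12.109

Arc 1: start y=5.070, vy=19.570 → t=4.238, apex=24.610, x_land=20.088, impact vy=-21.963
  bounce: vy ← 0.82·21.963 = 18.009
Arc 2: start y=0.000, vy=18.009 → t=3.675, apex=16.548, x_land=37.510, impact vy=-18.009
  bounce: vy ← 0.82·18.009 = 14.768
Arc 3: start y=0.000, vy=14.768 → t=3.014, apex=11.127, x_land=51.795, impact vy=-14.768
  bounce: vy ← 0.82·14.768 = 12.109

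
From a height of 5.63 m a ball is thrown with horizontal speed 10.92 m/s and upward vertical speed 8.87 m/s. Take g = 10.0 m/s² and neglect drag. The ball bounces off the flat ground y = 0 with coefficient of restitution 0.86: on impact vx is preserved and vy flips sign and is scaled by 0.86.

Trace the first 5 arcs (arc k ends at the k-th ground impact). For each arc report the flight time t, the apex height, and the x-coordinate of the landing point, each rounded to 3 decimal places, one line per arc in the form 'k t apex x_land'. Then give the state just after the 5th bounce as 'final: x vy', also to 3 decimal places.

1 2.270 9.564 24.789
2 2.379 7.073 50.765
3 2.046 5.232 73.105
4 1.759 3.869 92.317
5 1.513 2.862 108.840
final: 108.840 6.506

Arc 1: start y=5.630, vy=8.870 → t=2.270, apex=9.564, x_land=24.789, impact vy=-13.830
  bounce: vy ← 0.86·13.830 = 11.894
Arc 2: start y=0.000, vy=11.894 → t=2.379, apex=7.073, x_land=50.765, impact vy=-11.894
  bounce: vy ← 0.86·11.894 = 10.229
Arc 3: start y=0.000, vy=10.229 → t=2.046, apex=5.232, x_land=73.105, impact vy=-10.229
  bounce: vy ← 0.86·10.229 = 8.797
Arc 4: start y=0.000, vy=8.797 → t=1.759, apex=3.869, x_land=92.317, impact vy=-8.797
  bounce: vy ← 0.86·8.797 = 7.565
Arc 5: start y=0.000, vy=7.565 → t=1.513, apex=2.862, x_land=108.840, impact vy=-7.565
  bounce: vy ← 0.86·7.565 = 6.506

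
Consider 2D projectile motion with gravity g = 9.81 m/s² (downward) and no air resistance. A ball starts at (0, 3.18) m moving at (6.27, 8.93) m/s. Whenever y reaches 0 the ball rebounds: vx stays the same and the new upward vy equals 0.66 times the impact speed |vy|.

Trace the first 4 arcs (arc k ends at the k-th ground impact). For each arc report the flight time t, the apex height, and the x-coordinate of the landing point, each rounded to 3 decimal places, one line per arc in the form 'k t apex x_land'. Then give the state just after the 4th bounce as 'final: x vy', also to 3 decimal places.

1 2.126 7.244 13.327
2 1.604 3.156 23.386
3 1.059 1.375 30.024
4 0.699 0.599 34.406
final: 34.406 2.262

Arc 1: start y=3.180, vy=8.930 → t=2.126, apex=7.244, x_land=13.327, impact vy=-11.922
  bounce: vy ← 0.66·11.922 = 7.869
Arc 2: start y=0.000, vy=7.869 → t=1.604, apex=3.156, x_land=23.386, impact vy=-7.869
  bounce: vy ← 0.66·7.869 = 5.193
Arc 3: start y=0.000, vy=5.193 → t=1.059, apex=1.375, x_land=30.024, impact vy=-5.193
  bounce: vy ← 0.66·5.193 = 3.428
Arc 4: start y=0.000, vy=3.428 → t=0.699, apex=0.599, x_land=34.406, impact vy=-3.428
  bounce: vy ← 0.66·3.428 = 2.262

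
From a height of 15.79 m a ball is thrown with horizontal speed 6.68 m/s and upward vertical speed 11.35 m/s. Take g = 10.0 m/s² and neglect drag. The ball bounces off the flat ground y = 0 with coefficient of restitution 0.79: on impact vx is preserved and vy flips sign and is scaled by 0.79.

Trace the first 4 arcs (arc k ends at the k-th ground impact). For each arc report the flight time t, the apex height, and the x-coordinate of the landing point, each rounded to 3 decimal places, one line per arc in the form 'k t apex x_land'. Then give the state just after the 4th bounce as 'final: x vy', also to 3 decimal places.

1 3.244 22.231 21.667
2 3.332 13.874 43.922
3 2.632 8.659 61.504
4 2.079 5.404 75.393
final: 75.393 8.213

Arc 1: start y=15.790, vy=11.350 → t=3.244, apex=22.231, x_land=21.667, impact vy=-21.086
  bounce: vy ← 0.79·21.086 = 16.658
Arc 2: start y=0.000, vy=16.658 → t=3.332, apex=13.874, x_land=43.922, impact vy=-16.658
  bounce: vy ← 0.79·16.658 = 13.160
Arc 3: start y=0.000, vy=13.160 → t=2.632, apex=8.659, x_land=61.504, impact vy=-13.160
  bounce: vy ← 0.79·13.160 = 10.396
Arc 4: start y=0.000, vy=10.396 → t=2.079, apex=5.404, x_land=75.393, impact vy=-10.396
  bounce: vy ← 0.79·10.396 = 8.213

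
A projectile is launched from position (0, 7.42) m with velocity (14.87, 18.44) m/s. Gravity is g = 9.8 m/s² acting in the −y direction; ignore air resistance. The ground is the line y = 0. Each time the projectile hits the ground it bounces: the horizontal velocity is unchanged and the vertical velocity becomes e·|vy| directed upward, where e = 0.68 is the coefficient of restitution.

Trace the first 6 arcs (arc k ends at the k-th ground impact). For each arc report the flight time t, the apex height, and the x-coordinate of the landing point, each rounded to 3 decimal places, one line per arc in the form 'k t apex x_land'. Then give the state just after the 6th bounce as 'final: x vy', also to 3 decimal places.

Arc 1: start y=7.420, vy=18.440 → t=4.130, apex=24.769, x_land=61.412, impact vy=-22.033
  bounce: vy ← 0.68·22.033 = 14.983
Arc 2: start y=0.000, vy=14.983 → t=3.058, apex=11.453, x_land=106.880, impact vy=-14.983
  bounce: vy ← 0.68·14.983 = 10.188
Arc 3: start y=0.000, vy=10.188 → t=2.079, apex=5.296, x_land=137.798, impact vy=-10.188
  bounce: vy ← 0.68·10.188 = 6.928
Arc 4: start y=0.000, vy=6.928 → t=1.414, apex=2.449, x_land=158.822, impact vy=-6.928
  bounce: vy ← 0.68·6.928 = 4.711
Arc 5: start y=0.000, vy=4.711 → t=0.961, apex=1.132, x_land=173.119, impact vy=-4.711
  bounce: vy ← 0.68·4.711 = 3.203
Arc 6: start y=0.000, vy=3.203 → t=0.654, apex=0.524, x_land=182.840, impact vy=-3.203
  bounce: vy ← 0.68·3.203 = 2.178

1 4.130 24.769 61.412
2 3.058 11.453 106.880
3 2.079 5.296 137.798
4 1.414 2.449 158.822
5 0.961 1.132 173.119
6 0.654 0.524 182.840
final: 182.840 2.178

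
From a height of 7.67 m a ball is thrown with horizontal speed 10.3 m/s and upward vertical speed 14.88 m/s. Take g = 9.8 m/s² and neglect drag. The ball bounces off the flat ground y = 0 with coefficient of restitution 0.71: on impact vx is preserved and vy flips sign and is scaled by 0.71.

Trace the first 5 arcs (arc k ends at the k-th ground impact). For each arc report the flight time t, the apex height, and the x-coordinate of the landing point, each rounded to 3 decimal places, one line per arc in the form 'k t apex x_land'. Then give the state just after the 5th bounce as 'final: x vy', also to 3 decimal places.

Arc 1: start y=7.670, vy=14.880 → t=3.486, apex=18.967, x_land=35.904, impact vy=-19.281
  bounce: vy ← 0.71·19.281 = 13.689
Arc 2: start y=0.000, vy=13.689 → t=2.794, apex=9.561, x_land=64.679, impact vy=-13.689
  bounce: vy ← 0.71·13.689 = 9.719
Arc 3: start y=0.000, vy=9.719 → t=1.984, apex=4.820, x_land=85.110, impact vy=-9.719
  bounce: vy ← 0.71·9.719 = 6.901
Arc 4: start y=0.000, vy=6.901 → t=1.408, apex=2.430, x_land=99.615, impact vy=-6.901
  bounce: vy ← 0.71·6.901 = 4.900
Arc 5: start y=0.000, vy=4.900 → t=1.000, apex=1.225, x_land=109.915, impact vy=-4.900
  bounce: vy ← 0.71·4.900 = 3.479

1 3.486 18.967 35.904
2 2.794 9.561 64.679
3 1.984 4.820 85.110
4 1.408 2.430 99.615
5 1.000 1.225 109.915
final: 109.915 3.479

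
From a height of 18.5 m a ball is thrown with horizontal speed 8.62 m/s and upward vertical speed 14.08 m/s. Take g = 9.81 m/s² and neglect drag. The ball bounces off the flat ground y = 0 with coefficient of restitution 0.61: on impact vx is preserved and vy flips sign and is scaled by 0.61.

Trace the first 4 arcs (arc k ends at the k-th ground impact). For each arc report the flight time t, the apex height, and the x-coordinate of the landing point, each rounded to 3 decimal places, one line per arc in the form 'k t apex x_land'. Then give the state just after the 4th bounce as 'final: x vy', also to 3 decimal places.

Arc 1: start y=18.500, vy=14.080 → t=3.850, apex=28.604, x_land=33.188, impact vy=-23.690
  bounce: vy ← 0.61·23.690 = 14.451
Arc 2: start y=0.000, vy=14.451 → t=2.946, apex=10.644, x_land=58.584, impact vy=-14.451
  bounce: vy ← 0.61·14.451 = 8.815
Arc 3: start y=0.000, vy=8.815 → t=1.797, apex=3.961, x_land=74.076, impact vy=-8.815
  bounce: vy ← 0.61·8.815 = 5.377
Arc 4: start y=0.000, vy=5.377 → t=1.096, apex=1.474, x_land=83.525, impact vy=-5.377
  bounce: vy ← 0.61·5.377 = 3.280

1 3.850 28.604 33.188
2 2.946 10.644 58.584
3 1.797 3.961 74.076
4 1.096 1.474 83.525
final: 83.525 3.280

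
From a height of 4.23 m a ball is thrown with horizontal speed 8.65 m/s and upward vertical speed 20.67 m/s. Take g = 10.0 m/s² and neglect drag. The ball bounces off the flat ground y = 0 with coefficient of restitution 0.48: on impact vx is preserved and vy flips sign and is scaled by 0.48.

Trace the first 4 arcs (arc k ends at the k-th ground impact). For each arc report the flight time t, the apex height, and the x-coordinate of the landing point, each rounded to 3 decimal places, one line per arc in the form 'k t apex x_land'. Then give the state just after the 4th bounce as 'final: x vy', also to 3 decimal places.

Arc 1: start y=4.230, vy=20.670 → t=4.329, apex=25.592, x_land=37.449, impact vy=-22.624
  bounce: vy ← 0.48·22.624 = 10.860
Arc 2: start y=0.000, vy=10.860 → t=2.172, apex=5.896, x_land=56.236, impact vy=-10.860
  bounce: vy ← 0.48·10.860 = 5.213
Arc 3: start y=0.000, vy=5.213 → t=1.043, apex=1.359, x_land=65.254, impact vy=-5.213
  bounce: vy ← 0.48·5.213 = 2.502
Arc 4: start y=0.000, vy=2.502 → t=0.500, apex=0.313, x_land=69.583, impact vy=-2.502
  bounce: vy ← 0.48·2.502 = 1.201

1 4.329 25.592 37.449
2 2.172 5.896 56.236
3 1.043 1.359 65.254
4 0.500 0.313 69.583
final: 69.583 1.201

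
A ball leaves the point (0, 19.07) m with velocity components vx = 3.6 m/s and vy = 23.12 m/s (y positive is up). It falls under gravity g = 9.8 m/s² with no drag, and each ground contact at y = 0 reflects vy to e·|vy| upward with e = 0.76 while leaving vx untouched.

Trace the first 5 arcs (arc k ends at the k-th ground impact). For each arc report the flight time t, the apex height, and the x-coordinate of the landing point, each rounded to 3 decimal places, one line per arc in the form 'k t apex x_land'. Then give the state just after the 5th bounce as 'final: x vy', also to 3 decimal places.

1 5.435 46.342 19.564
2 4.674 26.767 36.392
3 3.553 15.461 49.182
4 2.700 8.930 58.902
5 2.052 5.158 66.289
final: 66.289 7.642

Arc 1: start y=19.070, vy=23.120 → t=5.435, apex=46.342, x_land=19.564, impact vy=-30.138
  bounce: vy ← 0.76·30.138 = 22.905
Arc 2: start y=0.000, vy=22.905 → t=4.674, apex=26.767, x_land=36.392, impact vy=-22.905
  bounce: vy ← 0.76·22.905 = 17.408
Arc 3: start y=0.000, vy=17.408 → t=3.553, apex=15.461, x_land=49.182, impact vy=-17.408
  bounce: vy ← 0.76·17.408 = 13.230
Arc 4: start y=0.000, vy=13.230 → t=2.700, apex=8.930, x_land=58.902, impact vy=-13.230
  bounce: vy ← 0.76·13.230 = 10.055
Arc 5: start y=0.000, vy=10.055 → t=2.052, apex=5.158, x_land=66.289, impact vy=-10.055
  bounce: vy ← 0.76·10.055 = 7.642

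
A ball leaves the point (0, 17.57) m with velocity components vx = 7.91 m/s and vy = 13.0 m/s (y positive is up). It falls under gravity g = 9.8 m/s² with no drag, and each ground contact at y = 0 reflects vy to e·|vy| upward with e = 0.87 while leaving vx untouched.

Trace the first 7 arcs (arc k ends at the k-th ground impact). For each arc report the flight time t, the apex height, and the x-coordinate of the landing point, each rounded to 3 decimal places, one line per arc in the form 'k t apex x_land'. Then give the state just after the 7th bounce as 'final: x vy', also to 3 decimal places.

Arc 1: start y=17.570, vy=13.000 → t=3.639, apex=26.192, x_land=28.781, impact vy=-22.658
  bounce: vy ← 0.87·22.658 = 19.712
Arc 2: start y=0.000, vy=19.712 → t=4.023, apex=19.825, x_land=60.602, impact vy=-19.712
  bounce: vy ← 0.87·19.712 = 17.150
Arc 3: start y=0.000, vy=17.150 → t=3.500, apex=15.006, x_land=88.286, impact vy=-17.150
  bounce: vy ← 0.87·17.150 = 14.920
Arc 4: start y=0.000, vy=14.920 → t=3.045, apex=11.358, x_land=112.372, impact vy=-14.920
  bounce: vy ← 0.87·14.920 = 12.981
Arc 5: start y=0.000, vy=12.981 → t=2.649, apex=8.597, x_land=133.326, impact vy=-12.981
  bounce: vy ← 0.87·12.981 = 11.293
Arc 6: start y=0.000, vy=11.293 → t=2.305, apex=6.507, x_land=151.556, impact vy=-11.293
  bounce: vy ← 0.87·11.293 = 9.825
Arc 7: start y=0.000, vy=9.825 → t=2.005, apex=4.925, x_land=167.417, impact vy=-9.825
  bounce: vy ← 0.87·9.825 = 8.548

1 3.639 26.192 28.781
2 4.023 19.825 60.602
3 3.500 15.006 88.286
4 3.045 11.358 112.372
5 2.649 8.597 133.326
6 2.305 6.507 151.556
7 2.005 4.925 167.417
final: 167.417 8.548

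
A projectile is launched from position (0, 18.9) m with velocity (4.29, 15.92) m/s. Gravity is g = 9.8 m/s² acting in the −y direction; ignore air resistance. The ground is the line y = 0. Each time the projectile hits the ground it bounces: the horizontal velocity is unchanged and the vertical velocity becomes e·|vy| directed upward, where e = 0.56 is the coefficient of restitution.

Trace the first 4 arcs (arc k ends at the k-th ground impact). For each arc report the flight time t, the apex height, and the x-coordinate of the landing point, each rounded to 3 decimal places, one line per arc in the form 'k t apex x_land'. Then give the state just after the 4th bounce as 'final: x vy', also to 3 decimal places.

Arc 1: start y=18.900, vy=15.920 → t=4.173, apex=31.831, x_land=17.903, impact vy=-24.978
  bounce: vy ← 0.56·24.978 = 13.988
Arc 2: start y=0.000, vy=13.988 → t=2.855, apex=9.982, x_land=30.149, impact vy=-13.988
  bounce: vy ← 0.56·13.988 = 7.833
Arc 3: start y=0.000, vy=7.833 → t=1.599, apex=3.130, x_land=37.007, impact vy=-7.833
  bounce: vy ← 0.56·7.833 = 4.386
Arc 4: start y=0.000, vy=4.386 → t=0.895, apex=0.982, x_land=40.848, impact vy=-4.386
  bounce: vy ← 0.56·4.386 = 2.456

1 4.173 31.831 17.903
2 2.855 9.982 30.149
3 1.599 3.130 37.007
4 0.895 0.982 40.848
final: 40.848 2.456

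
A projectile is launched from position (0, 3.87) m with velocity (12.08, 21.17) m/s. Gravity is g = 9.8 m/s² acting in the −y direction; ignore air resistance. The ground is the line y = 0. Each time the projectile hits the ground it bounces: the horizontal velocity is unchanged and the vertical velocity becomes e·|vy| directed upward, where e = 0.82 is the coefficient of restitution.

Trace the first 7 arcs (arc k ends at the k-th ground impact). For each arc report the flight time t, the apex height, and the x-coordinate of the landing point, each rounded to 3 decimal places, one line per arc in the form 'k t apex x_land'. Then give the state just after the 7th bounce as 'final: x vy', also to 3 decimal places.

Arc 1: start y=3.870, vy=21.170 → t=4.496, apex=26.736, x_land=54.313, impact vy=-22.892
  bounce: vy ← 0.82·22.892 = 18.771
Arc 2: start y=0.000, vy=18.771 → t=3.831, apex=17.977, x_land=100.589, impact vy=-18.771
  bounce: vy ← 0.82·18.771 = 15.392
Arc 3: start y=0.000, vy=15.392 → t=3.141, apex=12.088, x_land=138.535, impact vy=-15.392
  bounce: vy ← 0.82·15.392 = 12.622
Arc 4: start y=0.000, vy=12.622 → t=2.576, apex=8.128, x_land=169.652, impact vy=-12.622
  bounce: vy ← 0.82·12.622 = 10.350
Arc 5: start y=0.000, vy=10.350 → t=2.112, apex=5.465, x_land=195.167, impact vy=-10.350
  bounce: vy ← 0.82·10.350 = 8.487
Arc 6: start y=0.000, vy=8.487 → t=1.732, apex=3.675, x_land=216.090, impact vy=-8.487
  bounce: vy ← 0.82·8.487 = 6.959
Arc 7: start y=0.000, vy=6.959 → t=1.420, apex=2.471, x_land=233.246, impact vy=-6.959
  bounce: vy ← 0.82·6.959 = 5.707

1 4.496 26.736 54.313
2 3.831 17.977 100.589
3 3.141 12.088 138.535
4 2.576 8.128 169.652
5 2.112 5.465 195.167
6 1.732 3.675 216.090
7 1.420 2.471 233.246
final: 233.246 5.707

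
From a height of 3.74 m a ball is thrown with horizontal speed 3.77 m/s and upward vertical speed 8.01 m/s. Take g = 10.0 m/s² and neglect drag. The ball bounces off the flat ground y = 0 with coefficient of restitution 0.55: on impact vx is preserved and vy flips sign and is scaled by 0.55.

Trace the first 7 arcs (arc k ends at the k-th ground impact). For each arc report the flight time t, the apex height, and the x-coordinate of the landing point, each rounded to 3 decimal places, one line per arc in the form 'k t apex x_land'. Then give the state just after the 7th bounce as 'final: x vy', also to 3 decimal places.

1 1.980 6.948 7.464
2 1.297 2.102 12.352
3 0.713 0.636 15.041
4 0.392 0.192 16.520
5 0.216 0.058 17.333
6 0.119 0.018 17.781
7 0.065 0.005 18.027
final: 18.027 0.179

Arc 1: start y=3.740, vy=8.010 → t=1.980, apex=6.948, x_land=7.464, impact vy=-11.788
  bounce: vy ← 0.55·11.788 = 6.483
Arc 2: start y=0.000, vy=6.483 → t=1.297, apex=2.102, x_land=12.352, impact vy=-6.483
  bounce: vy ← 0.55·6.483 = 3.566
Arc 3: start y=0.000, vy=3.566 → t=0.713, apex=0.636, x_land=15.041, impact vy=-3.566
  bounce: vy ← 0.55·3.566 = 1.961
Arc 4: start y=0.000, vy=1.961 → t=0.392, apex=0.192, x_land=16.520, impact vy=-1.961
  bounce: vy ← 0.55·1.961 = 1.079
Arc 5: start y=0.000, vy=1.079 → t=0.216, apex=0.058, x_land=17.333, impact vy=-1.079
  bounce: vy ← 0.55·1.079 = 0.593
Arc 6: start y=0.000, vy=0.593 → t=0.119, apex=0.018, x_land=17.781, impact vy=-0.593
  bounce: vy ← 0.55·0.593 = 0.326
Arc 7: start y=0.000, vy=0.326 → t=0.065, apex=0.005, x_land=18.027, impact vy=-0.326
  bounce: vy ← 0.55·0.326 = 0.179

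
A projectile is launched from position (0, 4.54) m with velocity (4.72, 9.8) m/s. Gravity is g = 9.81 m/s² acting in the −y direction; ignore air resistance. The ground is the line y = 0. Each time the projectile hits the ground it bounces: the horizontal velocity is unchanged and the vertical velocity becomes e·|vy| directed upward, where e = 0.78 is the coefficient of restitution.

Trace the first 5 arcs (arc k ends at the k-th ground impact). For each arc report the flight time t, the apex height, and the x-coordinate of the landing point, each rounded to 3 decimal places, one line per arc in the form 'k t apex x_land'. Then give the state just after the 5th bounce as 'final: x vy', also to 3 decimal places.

Arc 1: start y=4.540, vy=9.800 → t=2.386, apex=9.435, x_land=11.261, impact vy=-13.606
  bounce: vy ← 0.78·13.606 = 10.612
Arc 2: start y=0.000, vy=10.612 → t=2.164, apex=5.740, x_land=21.474, impact vy=-10.612
  bounce: vy ← 0.78·10.612 = 8.278
Arc 3: start y=0.000, vy=8.278 → t=1.688, apex=3.492, x_land=29.439, impact vy=-8.278
  bounce: vy ← 0.78·8.278 = 6.457
Arc 4: start y=0.000, vy=6.457 → t=1.316, apex=2.125, x_land=35.652, impact vy=-6.457
  bounce: vy ← 0.78·6.457 = 5.036
Arc 5: start y=0.000, vy=5.036 → t=1.027, apex=1.293, x_land=40.498, impact vy=-5.036
  bounce: vy ← 0.78·5.036 = 3.928

1 2.386 9.435 11.261
2 2.164 5.740 21.474
3 1.688 3.492 29.439
4 1.316 2.125 35.652
5 1.027 1.293 40.498
final: 40.498 3.928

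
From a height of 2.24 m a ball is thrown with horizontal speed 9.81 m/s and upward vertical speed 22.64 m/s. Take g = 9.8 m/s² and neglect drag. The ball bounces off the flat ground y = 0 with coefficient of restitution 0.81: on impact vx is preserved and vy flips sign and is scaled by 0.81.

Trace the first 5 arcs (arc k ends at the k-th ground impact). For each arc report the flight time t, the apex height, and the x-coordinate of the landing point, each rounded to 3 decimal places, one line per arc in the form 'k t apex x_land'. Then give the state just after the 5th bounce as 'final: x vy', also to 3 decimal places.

1 4.717 28.392 46.277
2 3.900 18.628 84.531
3 3.159 12.222 115.517
4 2.558 8.019 140.616
5 2.072 5.261 160.946
final: 160.946 8.225

Arc 1: start y=2.240, vy=22.640 → t=4.717, apex=28.392, x_land=46.277, impact vy=-23.590
  bounce: vy ← 0.81·23.590 = 19.108
Arc 2: start y=0.000, vy=19.108 → t=3.900, apex=18.628, x_land=84.531, impact vy=-19.108
  bounce: vy ← 0.81·19.108 = 15.477
Arc 3: start y=0.000, vy=15.477 → t=3.159, apex=12.222, x_land=115.517, impact vy=-15.477
  bounce: vy ← 0.81·15.477 = 12.537
Arc 4: start y=0.000, vy=12.537 → t=2.558, apex=8.019, x_land=140.616, impact vy=-12.537
  bounce: vy ← 0.81·12.537 = 10.155
Arc 5: start y=0.000, vy=10.155 → t=2.072, apex=5.261, x_land=160.946, impact vy=-10.155
  bounce: vy ← 0.81·10.155 = 8.225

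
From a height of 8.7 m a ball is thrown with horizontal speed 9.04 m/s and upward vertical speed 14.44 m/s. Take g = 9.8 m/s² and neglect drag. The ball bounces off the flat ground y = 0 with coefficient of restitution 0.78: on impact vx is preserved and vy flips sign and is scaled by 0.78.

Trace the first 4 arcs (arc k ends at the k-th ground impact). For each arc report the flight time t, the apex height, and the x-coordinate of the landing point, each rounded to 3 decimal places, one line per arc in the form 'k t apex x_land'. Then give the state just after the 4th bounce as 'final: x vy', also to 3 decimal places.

1 3.460 19.338 31.279
2 3.099 11.766 59.295
3 2.417 7.158 81.148
4 1.886 4.355 98.192
final: 98.192 7.206

Arc 1: start y=8.700, vy=14.440 → t=3.460, apex=19.338, x_land=31.279, impact vy=-19.469
  bounce: vy ← 0.78·19.469 = 15.186
Arc 2: start y=0.000, vy=15.186 → t=3.099, apex=11.766, x_land=59.295, impact vy=-15.186
  bounce: vy ← 0.78·15.186 = 11.845
Arc 3: start y=0.000, vy=11.845 → t=2.417, apex=7.158, x_land=81.148, impact vy=-11.845
  bounce: vy ← 0.78·11.845 = 9.239
Arc 4: start y=0.000, vy=9.239 → t=1.886, apex=4.355, x_land=98.192, impact vy=-9.239
  bounce: vy ← 0.78·9.239 = 7.206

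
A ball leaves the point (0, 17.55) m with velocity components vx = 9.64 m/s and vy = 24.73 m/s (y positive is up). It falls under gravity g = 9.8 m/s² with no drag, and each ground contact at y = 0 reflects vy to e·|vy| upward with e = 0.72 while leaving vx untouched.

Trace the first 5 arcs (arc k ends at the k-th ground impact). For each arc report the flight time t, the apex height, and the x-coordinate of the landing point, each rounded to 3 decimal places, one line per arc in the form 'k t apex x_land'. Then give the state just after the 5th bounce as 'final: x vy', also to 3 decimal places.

Arc 1: start y=17.550, vy=24.730 → t=5.678, apex=48.753, x_land=54.734, impact vy=-30.912
  bounce: vy ← 0.72·30.912 = 22.257
Arc 2: start y=0.000, vy=22.257 → t=4.542, apex=25.273, x_land=98.520, impact vy=-22.257
  bounce: vy ← 0.72·22.257 = 16.025
Arc 3: start y=0.000, vy=16.025 → t=3.270, apex=13.102, x_land=130.046, impact vy=-16.025
  bounce: vy ← 0.72·16.025 = 11.538
Arc 4: start y=0.000, vy=11.538 → t=2.355, apex=6.792, x_land=152.745, impact vy=-11.538
  bounce: vy ← 0.72·11.538 = 8.307
Arc 5: start y=0.000, vy=8.307 → t=1.695, apex=3.521, x_land=169.089, impact vy=-8.307
  bounce: vy ← 0.72·8.307 = 5.981

1 5.678 48.753 54.734
2 4.542 25.273 98.520
3 3.270 13.102 130.046
4 2.355 6.792 152.745
5 1.695 3.521 169.089
final: 169.089 5.981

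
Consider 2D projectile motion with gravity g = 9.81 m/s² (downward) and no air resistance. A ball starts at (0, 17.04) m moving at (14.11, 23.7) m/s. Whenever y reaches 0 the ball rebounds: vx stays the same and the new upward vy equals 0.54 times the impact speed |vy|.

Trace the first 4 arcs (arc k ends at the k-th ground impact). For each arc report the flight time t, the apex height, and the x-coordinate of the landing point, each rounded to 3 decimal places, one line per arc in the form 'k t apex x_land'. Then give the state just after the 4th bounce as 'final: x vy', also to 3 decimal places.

1 5.467 45.668 77.143
2 3.295 13.317 123.641
3 1.780 3.883 148.750
4 0.961 1.132 162.309
final: 162.309 2.545

Arc 1: start y=17.040, vy=23.700 → t=5.467, apex=45.668, x_land=77.143, impact vy=-29.934
  bounce: vy ← 0.54·29.934 = 16.164
Arc 2: start y=0.000, vy=16.164 → t=3.295, apex=13.317, x_land=123.641, impact vy=-16.164
  bounce: vy ← 0.54·16.164 = 8.729
Arc 3: start y=0.000, vy=8.729 → t=1.780, apex=3.883, x_land=148.750, impact vy=-8.729
  bounce: vy ← 0.54·8.729 = 4.713
Arc 4: start y=0.000, vy=4.713 → t=0.961, apex=1.132, x_land=162.309, impact vy=-4.713
  bounce: vy ← 0.54·4.713 = 2.545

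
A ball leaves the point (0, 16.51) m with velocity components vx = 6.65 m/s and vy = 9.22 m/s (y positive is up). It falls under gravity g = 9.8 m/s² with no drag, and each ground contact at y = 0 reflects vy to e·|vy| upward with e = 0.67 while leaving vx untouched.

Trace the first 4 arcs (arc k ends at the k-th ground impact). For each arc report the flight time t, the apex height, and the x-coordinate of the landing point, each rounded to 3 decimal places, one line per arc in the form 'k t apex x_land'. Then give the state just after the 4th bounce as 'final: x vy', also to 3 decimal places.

Arc 1: start y=16.510, vy=9.220 → t=3.003, apex=20.847, x_land=19.973, impact vy=-20.214
  bounce: vy ← 0.67·20.214 = 13.543
Arc 2: start y=0.000, vy=13.543 → t=2.764, apex=9.358, x_land=38.353, impact vy=-13.543
  bounce: vy ← 0.67·13.543 = 9.074
Arc 3: start y=0.000, vy=9.074 → t=1.852, apex=4.201, x_land=50.668, impact vy=-9.074
  bounce: vy ← 0.67·9.074 = 6.080
Arc 4: start y=0.000, vy=6.080 → t=1.241, apex=1.886, x_land=58.919, impact vy=-6.080
  bounce: vy ← 0.67·6.080 = 4.073

1 3.003 20.847 19.973
2 2.764 9.358 38.353
3 1.852 4.201 50.668
4 1.241 1.886 58.919
final: 58.919 4.073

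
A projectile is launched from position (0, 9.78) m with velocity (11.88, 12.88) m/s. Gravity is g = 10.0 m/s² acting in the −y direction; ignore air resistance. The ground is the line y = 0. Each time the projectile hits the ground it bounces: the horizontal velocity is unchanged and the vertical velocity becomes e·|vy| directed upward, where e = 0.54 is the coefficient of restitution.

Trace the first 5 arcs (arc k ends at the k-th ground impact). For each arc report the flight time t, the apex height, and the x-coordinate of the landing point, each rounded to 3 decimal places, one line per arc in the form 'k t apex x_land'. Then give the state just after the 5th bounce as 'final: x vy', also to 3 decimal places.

Arc 1: start y=9.780, vy=12.880 → t=3.189, apex=18.075, x_land=37.889, impact vy=-19.013
  bounce: vy ← 0.54·19.013 = 10.267
Arc 2: start y=0.000, vy=10.267 → t=2.053, apex=5.271, x_land=62.283, impact vy=-10.267
  bounce: vy ← 0.54·10.267 = 5.544
Arc 3: start y=0.000, vy=5.544 → t=1.109, apex=1.537, x_land=75.456, impact vy=-5.544
  bounce: vy ← 0.54·5.544 = 2.994
Arc 4: start y=0.000, vy=2.994 → t=0.599, apex=0.448, x_land=82.570, impact vy=-2.994
  bounce: vy ← 0.54·2.994 = 1.617
Arc 5: start y=0.000, vy=1.617 → t=0.323, apex=0.131, x_land=86.411, impact vy=-1.617
  bounce: vy ← 0.54·1.617 = 0.873

1 3.189 18.075 37.889
2 2.053 5.271 62.283
3 1.109 1.537 75.456
4 0.599 0.448 82.570
5 0.323 0.131 86.411
final: 86.411 0.873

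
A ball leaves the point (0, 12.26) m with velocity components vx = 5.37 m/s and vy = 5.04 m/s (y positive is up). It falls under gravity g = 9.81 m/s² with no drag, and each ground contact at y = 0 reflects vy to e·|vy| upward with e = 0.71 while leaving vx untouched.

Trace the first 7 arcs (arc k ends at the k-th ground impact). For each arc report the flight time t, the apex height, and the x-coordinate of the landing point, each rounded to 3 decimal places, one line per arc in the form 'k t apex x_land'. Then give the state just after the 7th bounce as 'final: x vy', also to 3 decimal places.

1 2.176 13.555 11.686
2 2.361 6.833 24.362
3 1.676 3.444 33.362
4 1.190 1.736 39.752
5 0.845 0.875 44.289
6 0.600 0.441 47.510
7 0.426 0.222 49.797
final: 49.797 1.483

Arc 1: start y=12.260, vy=5.040 → t=2.176, apex=13.555, x_land=11.686, impact vy=-16.308
  bounce: vy ← 0.71·16.308 = 11.579
Arc 2: start y=0.000, vy=11.579 → t=2.361, apex=6.833, x_land=24.362, impact vy=-11.579
  bounce: vy ← 0.71·11.579 = 8.221
Arc 3: start y=0.000, vy=8.221 → t=1.676, apex=3.444, x_land=33.362, impact vy=-8.221
  bounce: vy ← 0.71·8.221 = 5.837
Arc 4: start y=0.000, vy=5.837 → t=1.190, apex=1.736, x_land=39.752, impact vy=-5.837
  bounce: vy ← 0.71·5.837 = 4.144
Arc 5: start y=0.000, vy=4.144 → t=0.845, apex=0.875, x_land=44.289, impact vy=-4.144
  bounce: vy ← 0.71·4.144 = 2.942
Arc 6: start y=0.000, vy=2.942 → t=0.600, apex=0.441, x_land=47.510, impact vy=-2.942
  bounce: vy ← 0.71·2.942 = 2.089
Arc 7: start y=0.000, vy=2.089 → t=0.426, apex=0.222, x_land=49.797, impact vy=-2.089
  bounce: vy ← 0.71·2.089 = 1.483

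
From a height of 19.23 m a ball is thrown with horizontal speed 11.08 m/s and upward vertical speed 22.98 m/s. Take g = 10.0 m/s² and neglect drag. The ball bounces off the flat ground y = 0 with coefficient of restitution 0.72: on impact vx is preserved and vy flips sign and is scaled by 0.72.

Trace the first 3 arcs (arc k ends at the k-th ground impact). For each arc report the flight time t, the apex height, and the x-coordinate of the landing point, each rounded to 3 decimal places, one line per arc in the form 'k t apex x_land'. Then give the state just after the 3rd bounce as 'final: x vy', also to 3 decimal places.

Arc 1: start y=19.230, vy=22.980 → t=5.319, apex=45.634, x_land=58.935, impact vy=-30.211
  bounce: vy ← 0.72·30.211 = 21.752
Arc 2: start y=0.000, vy=21.752 → t=4.350, apex=23.657, x_land=107.137, impact vy=-21.752
  bounce: vy ← 0.72·21.752 = 15.661
Arc 3: start y=0.000, vy=15.661 → t=3.132, apex=12.264, x_land=141.842, impact vy=-15.661
  bounce: vy ← 0.72·15.661 = 11.276

1 5.319 45.634 58.935
2 4.350 23.657 107.137
3 3.132 12.264 141.842
final: 141.842 11.276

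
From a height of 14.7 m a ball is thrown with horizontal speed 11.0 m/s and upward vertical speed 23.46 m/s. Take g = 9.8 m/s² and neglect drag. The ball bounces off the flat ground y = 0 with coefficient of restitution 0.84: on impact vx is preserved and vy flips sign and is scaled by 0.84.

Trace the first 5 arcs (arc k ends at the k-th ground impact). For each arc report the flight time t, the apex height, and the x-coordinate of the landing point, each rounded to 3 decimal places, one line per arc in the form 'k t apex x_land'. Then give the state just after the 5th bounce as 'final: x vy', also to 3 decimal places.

Arc 1: start y=14.700, vy=23.460 → t=5.349, apex=42.780, x_land=58.835, impact vy=-28.957
  bounce: vy ← 0.84·28.957 = 24.324
Arc 2: start y=0.000, vy=24.324 → t=4.964, apex=30.186, x_land=113.439, impact vy=-24.324
  bounce: vy ← 0.84·24.324 = 20.432
Arc 3: start y=0.000, vy=20.432 → t=4.170, apex=21.299, x_land=159.307, impact vy=-20.432
  bounce: vy ← 0.84·20.432 = 17.163
Arc 4: start y=0.000, vy=17.163 → t=3.503, apex=15.029, x_land=197.835, impact vy=-17.163
  bounce: vy ← 0.84·17.163 = 14.417
Arc 5: start y=0.000, vy=14.417 → t=2.942, apex=10.604, x_land=230.199, impact vy=-14.417
  bounce: vy ← 0.84·14.417 = 12.110

1 5.349 42.780 58.835
2 4.964 30.186 113.439
3 4.170 21.299 159.307
4 3.503 15.029 197.835
5 2.942 10.604 230.199
final: 230.199 12.110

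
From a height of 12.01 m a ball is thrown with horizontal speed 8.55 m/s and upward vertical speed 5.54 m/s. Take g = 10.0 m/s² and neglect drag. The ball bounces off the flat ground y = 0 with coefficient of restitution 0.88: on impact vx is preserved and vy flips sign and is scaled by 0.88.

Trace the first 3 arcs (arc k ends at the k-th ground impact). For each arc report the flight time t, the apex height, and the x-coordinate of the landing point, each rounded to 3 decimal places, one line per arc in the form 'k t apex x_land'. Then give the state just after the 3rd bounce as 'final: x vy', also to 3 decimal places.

1 2.200 13.545 18.809
2 2.897 10.489 43.576
3 2.549 8.123 65.371
final: 65.371 11.216

Arc 1: start y=12.010, vy=5.540 → t=2.200, apex=13.545, x_land=18.809, impact vy=-16.459
  bounce: vy ← 0.88·16.459 = 14.484
Arc 2: start y=0.000, vy=14.484 → t=2.897, apex=10.489, x_land=43.576, impact vy=-14.484
  bounce: vy ← 0.88·14.484 = 12.746
Arc 3: start y=0.000, vy=12.746 → t=2.549, apex=8.123, x_land=65.371, impact vy=-12.746
  bounce: vy ← 0.88·12.746 = 11.216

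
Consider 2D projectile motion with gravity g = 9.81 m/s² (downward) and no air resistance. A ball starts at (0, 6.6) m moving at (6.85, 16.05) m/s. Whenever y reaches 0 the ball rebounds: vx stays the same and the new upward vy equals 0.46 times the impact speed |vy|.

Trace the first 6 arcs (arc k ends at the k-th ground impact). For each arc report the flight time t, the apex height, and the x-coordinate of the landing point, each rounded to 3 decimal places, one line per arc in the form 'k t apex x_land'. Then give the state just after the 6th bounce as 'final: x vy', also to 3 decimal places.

Arc 1: start y=6.600, vy=16.050 → t=3.642, apex=19.730, x_land=24.945, impact vy=-19.675
  bounce: vy ← 0.46·19.675 = 9.050
Arc 2: start y=0.000, vy=9.050 → t=1.845, apex=4.175, x_land=37.585, impact vy=-9.050
  bounce: vy ← 0.46·9.050 = 4.163
Arc 3: start y=0.000, vy=4.163 → t=0.849, apex=0.883, x_land=43.399, impact vy=-4.163
  bounce: vy ← 0.46·4.163 = 1.915
Arc 4: start y=0.000, vy=1.915 → t=0.390, apex=0.187, x_land=46.073, impact vy=-1.915
  bounce: vy ← 0.46·1.915 = 0.881
Arc 5: start y=0.000, vy=0.881 → t=0.180, apex=0.040, x_land=47.303, impact vy=-0.881
  bounce: vy ← 0.46·0.881 = 0.405
Arc 6: start y=0.000, vy=0.405 → t=0.083, apex=0.008, x_land=47.869, impact vy=-0.405
  bounce: vy ← 0.46·0.405 = 0.186

1 3.642 19.730 24.945
2 1.845 4.175 37.585
3 0.849 0.883 43.399
4 0.390 0.187 46.073
5 0.180 0.040 47.303
6 0.083 0.008 47.869
final: 47.869 0.186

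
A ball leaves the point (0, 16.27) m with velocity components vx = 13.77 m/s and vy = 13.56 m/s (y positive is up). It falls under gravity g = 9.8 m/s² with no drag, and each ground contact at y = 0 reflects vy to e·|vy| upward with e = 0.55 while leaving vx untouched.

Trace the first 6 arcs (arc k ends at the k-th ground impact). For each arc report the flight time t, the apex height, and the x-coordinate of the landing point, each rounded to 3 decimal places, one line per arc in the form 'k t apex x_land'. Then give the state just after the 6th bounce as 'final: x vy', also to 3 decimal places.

Arc 1: start y=16.270, vy=13.560 → t=3.672, apex=25.651, x_land=50.559, impact vy=-22.422
  bounce: vy ← 0.55·22.422 = 12.332
Arc 2: start y=0.000, vy=12.332 → t=2.517, apex=7.760, x_land=85.215, impact vy=-12.332
  bounce: vy ← 0.55·12.332 = 6.783
Arc 3: start y=0.000, vy=6.783 → t=1.384, apex=2.347, x_land=104.276, impact vy=-6.783
  bounce: vy ← 0.55·6.783 = 3.731
Arc 4: start y=0.000, vy=3.731 → t=0.761, apex=0.710, x_land=114.760, impact vy=-3.731
  bounce: vy ← 0.55·3.731 = 2.052
Arc 5: start y=0.000, vy=2.052 → t=0.419, apex=0.215, x_land=120.526, impact vy=-2.052
  bounce: vy ← 0.55·2.052 = 1.128
Arc 6: start y=0.000, vy=1.128 → t=0.230, apex=0.065, x_land=123.697, impact vy=-1.128
  bounce: vy ← 0.55·1.128 = 0.621

1 3.672 25.651 50.559
2 2.517 7.760 85.215
3 1.384 2.347 104.276
4 0.761 0.710 114.760
5 0.419 0.215 120.526
6 0.230 0.065 123.697
final: 123.697 0.621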